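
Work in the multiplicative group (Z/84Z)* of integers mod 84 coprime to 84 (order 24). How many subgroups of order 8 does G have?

1

|G| = 24 and 8 | 24, so subgroups of order 8 are possible by Lagrange.
The subgroups of order 8 are: {1, 13, 29, 41, 43, 55, 71, 83}.
So G has 1 subgroup of order 8.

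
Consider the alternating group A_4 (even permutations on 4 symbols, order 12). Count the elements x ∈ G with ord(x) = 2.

The elements of order 2 are: (1 2)(3 4), (1 3)(2 4), (1 4)(2 3).
That's 3.

3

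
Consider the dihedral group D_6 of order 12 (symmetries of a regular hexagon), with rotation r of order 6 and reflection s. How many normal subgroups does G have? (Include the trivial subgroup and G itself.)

G has 16 subgroups. Checking conjugation-invariance by order — order 1: 1/1 normal; order 2: 1/7 normal; order 3: 1/1 normal; order 4: 0/3 normal; order 6: 3/3 normal; order 12: 1/1 normal.
Total normal subgroups: 7.

7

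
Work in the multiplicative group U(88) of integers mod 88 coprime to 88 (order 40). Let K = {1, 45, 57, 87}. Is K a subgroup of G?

No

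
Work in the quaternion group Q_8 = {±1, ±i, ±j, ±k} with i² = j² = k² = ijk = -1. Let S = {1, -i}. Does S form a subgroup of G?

-i ∈ S but its inverse i ∉ S, so S is not a subgroup.

No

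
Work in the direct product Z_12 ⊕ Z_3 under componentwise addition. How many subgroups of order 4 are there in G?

|G| = 36 and 4 | 36, so subgroups of order 4 are possible by Lagrange.
The subgroups of order 4 are: {(0,0), (3,0), (6,0), (9,0)}.
So G has 1 subgroup of order 4.

1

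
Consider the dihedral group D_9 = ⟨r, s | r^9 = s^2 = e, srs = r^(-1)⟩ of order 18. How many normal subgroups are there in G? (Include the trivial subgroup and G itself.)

4

G has 16 subgroups. Checking conjugation-invariance by order — order 1: 1/1 normal; order 2: 0/9 normal; order 3: 1/1 normal; order 6: 0/3 normal; order 9: 1/1 normal; order 18: 1/1 normal.
Total normal subgroups: 4.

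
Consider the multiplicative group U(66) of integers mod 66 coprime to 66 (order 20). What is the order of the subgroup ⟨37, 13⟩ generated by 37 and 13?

|⟨37⟩| = 5 and |⟨13⟩| = 10, so |H| is a multiple of lcm(5, 10) = 10 and divides |G| = 20.
Closing under the operation: H = {1, 7, 13, 19, 25, 31, 37, 43, 49, 61}, so |H| = 10.

10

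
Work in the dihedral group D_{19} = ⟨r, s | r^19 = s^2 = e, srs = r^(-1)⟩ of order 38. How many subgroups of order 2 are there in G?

19

|G| = 38 and 2 | 38, so subgroups of order 2 are possible by Lagrange.
The subgroups of order 2 are: {e, r^10s}; {e, r^11s}; {e, r^12s}; {e, r^13s}; … (19 in all).
So G has 19 subgroups of order 2.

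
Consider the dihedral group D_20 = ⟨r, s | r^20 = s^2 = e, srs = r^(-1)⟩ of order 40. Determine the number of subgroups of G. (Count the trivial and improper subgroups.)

48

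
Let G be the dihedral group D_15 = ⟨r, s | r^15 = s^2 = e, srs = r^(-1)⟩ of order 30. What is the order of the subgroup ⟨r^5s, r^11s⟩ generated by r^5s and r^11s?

10

|⟨r^5s⟩| = 2 and |⟨r^11s⟩| = 2, so |H| is a multiple of lcm(2, 2) = 2 and divides |G| = 30.
Closing under the operation: H = {e, r^3, r^6, r^9, r^12, r^2s, r^5s, r^8s, r^11s, r^14s}, so |H| = 10.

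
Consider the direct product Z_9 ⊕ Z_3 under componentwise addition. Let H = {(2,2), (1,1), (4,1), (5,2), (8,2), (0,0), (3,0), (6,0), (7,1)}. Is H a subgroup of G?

|H| = 9 divides |G| = 27, consistent with Lagrange.
H contains the identity, every element's inverse is in H, and H is closed under +: it is a subgroup.
In fact H = ⟨(7,1)⟩.

Yes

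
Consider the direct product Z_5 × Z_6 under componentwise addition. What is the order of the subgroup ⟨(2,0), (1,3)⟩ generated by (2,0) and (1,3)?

|⟨(2,0)⟩| = 5 and |⟨(1,3)⟩| = 10, so |H| is a multiple of lcm(5, 10) = 10 and divides |G| = 30.
Closing under the operation: H = {(0,0), (0,3), (1,0), (1,3), (2,0), (2,3), (3,0), (3,3), (4,0), (4,3)}, so |H| = 10.

10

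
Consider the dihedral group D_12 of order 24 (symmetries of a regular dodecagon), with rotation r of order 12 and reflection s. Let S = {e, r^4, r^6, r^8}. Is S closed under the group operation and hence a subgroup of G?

No

Closure fails: r^4 · r^6 = r^10 ∉ S. So S is not a subgroup.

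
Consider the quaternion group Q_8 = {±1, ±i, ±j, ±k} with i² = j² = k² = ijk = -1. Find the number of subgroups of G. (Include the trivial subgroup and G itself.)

6

|G| = 8, so by Lagrange every subgroup order divides 8. Divisors: 1, 2, 4, 8.
Subgroups by order — order 1: 1; order 2: 1; order 4: 3; order 8: 1.
Total: 1 + 1 + 3 + 1 = 6.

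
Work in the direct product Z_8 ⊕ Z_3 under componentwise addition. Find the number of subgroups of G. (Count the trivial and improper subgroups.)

|G| = 24, so by Lagrange every subgroup order divides 24. Divisors: 1, 2, 3, 4, 6, 8, 12, 24.
Subgroups by order — order 1: 1; order 2: 1; order 3: 1; order 4: 1; order 6: 1; order 8: 1; order 12: 1; order 24: 1.
Total: 1 + 1 + 1 + 1 + 1 + 1 + 1 + 1 = 8.

8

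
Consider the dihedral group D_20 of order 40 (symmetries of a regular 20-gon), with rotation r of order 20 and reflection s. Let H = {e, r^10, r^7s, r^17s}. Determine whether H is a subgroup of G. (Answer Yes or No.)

|H| = 4 divides |G| = 40, consistent with Lagrange.
H contains the identity, every element's inverse is in H, and H is closed under ·: it is a subgroup.

Yes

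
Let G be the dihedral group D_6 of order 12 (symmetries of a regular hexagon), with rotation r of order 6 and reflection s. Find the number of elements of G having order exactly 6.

2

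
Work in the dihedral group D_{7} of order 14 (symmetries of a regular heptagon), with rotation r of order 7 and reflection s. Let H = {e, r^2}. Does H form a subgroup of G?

r^2 ∈ H but its inverse r^5 ∉ H, so H is not a subgroup.

No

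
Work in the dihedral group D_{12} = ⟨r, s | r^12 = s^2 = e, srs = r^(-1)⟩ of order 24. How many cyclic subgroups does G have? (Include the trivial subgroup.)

18

A cyclic subgroup of order d is generated by each of its φ(d) elements of order d, so the cyclic subgroups of order d number (#elements of order d)/φ(d).
Cyclic subgroups by order — order 1: 1; order 2: 13; order 3: 1; order 4: 1; order 6: 1; order 12: 1.
Total: 18.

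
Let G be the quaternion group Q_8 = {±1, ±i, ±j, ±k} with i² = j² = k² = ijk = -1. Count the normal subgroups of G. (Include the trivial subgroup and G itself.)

6

G has 6 subgroups. Checking conjugation-invariance by order — order 1: 1/1 normal; order 2: 1/1 normal; order 4: 3/3 normal; order 8: 1/1 normal.
Total normal subgroups: 6.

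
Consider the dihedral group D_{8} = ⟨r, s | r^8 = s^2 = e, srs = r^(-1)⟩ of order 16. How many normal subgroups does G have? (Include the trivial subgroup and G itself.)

G has 19 subgroups. Checking conjugation-invariance by order — order 1: 1/1 normal; order 2: 1/9 normal; order 4: 1/5 normal; order 8: 3/3 normal; order 16: 1/1 normal.
Total normal subgroups: 7.

7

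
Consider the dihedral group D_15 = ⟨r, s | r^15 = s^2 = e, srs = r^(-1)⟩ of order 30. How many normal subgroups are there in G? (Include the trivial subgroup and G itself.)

G has 28 subgroups. Checking conjugation-invariance by order — order 1: 1/1 normal; order 2: 0/15 normal; order 3: 1/1 normal; order 5: 1/1 normal; order 6: 0/5 normal; order 10: 0/3 normal; order 15: 1/1 normal; order 30: 1/1 normal.
Total normal subgroups: 5.

5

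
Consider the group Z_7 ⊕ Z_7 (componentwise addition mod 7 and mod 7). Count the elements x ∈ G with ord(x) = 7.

An element (a,b) has order lcm(ord(a), ord(b)); count pairs with lcm equal to 7.
Enumerating gives 48 such elements.

48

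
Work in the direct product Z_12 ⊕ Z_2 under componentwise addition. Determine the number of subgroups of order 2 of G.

3

|G| = 24 and 2 | 24, so subgroups of order 2 are possible by Lagrange.
The subgroups of order 2 are: {(0,0), (0,1)}; {(0,0), (6,0)}; {(0,0), (6,1)}.
So G has 3 subgroups of order 2.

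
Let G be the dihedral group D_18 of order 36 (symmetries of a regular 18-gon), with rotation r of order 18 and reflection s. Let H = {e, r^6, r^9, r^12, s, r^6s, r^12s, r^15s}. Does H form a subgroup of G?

No

|H| = 8 does not divide |G| = 36, so by Lagrange H is not a subgroup.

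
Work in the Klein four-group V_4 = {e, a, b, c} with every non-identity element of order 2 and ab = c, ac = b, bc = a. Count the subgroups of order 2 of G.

3

|G| = 4 and 2 | 4, so subgroups of order 2 are possible by Lagrange.
The subgroups of order 2 are: {e, a}; {e, b}; {e, c}.
So G has 3 subgroups of order 2.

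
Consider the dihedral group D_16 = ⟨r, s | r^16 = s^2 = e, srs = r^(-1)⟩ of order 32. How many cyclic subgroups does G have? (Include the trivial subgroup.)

Group the elements of G by the cyclic subgroup they generate; each cyclic subgroup of order d accounts for φ(d) elements.
Cyclic subgroups by order — order 1: 1; order 2: 17; order 4: 1; order 8: 1; order 16: 1.
Total: 21.

21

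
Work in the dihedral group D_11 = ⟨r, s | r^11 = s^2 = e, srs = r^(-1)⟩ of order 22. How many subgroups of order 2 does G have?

|G| = 22 and 2 | 22, so subgroups of order 2 are possible by Lagrange.
The subgroups of order 2 are: {e, r^10s}; {e, r^2s}; {e, r^3s}; {e, r^4s}; … (11 in all).
So G has 11 subgroups of order 2.

11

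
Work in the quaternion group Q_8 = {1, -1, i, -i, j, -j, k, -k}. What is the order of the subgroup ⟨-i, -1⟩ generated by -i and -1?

|⟨-i⟩| = 4 and |⟨-1⟩| = 2, so |H| is a multiple of lcm(4, 2) = 4 and divides |G| = 8.
Closing under the operation: H = {1, -1, i, -i}, so |H| = 4.

4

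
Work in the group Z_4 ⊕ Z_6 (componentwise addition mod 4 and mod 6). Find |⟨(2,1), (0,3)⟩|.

12

|⟨(2,1)⟩| = 6 and |⟨(0,3)⟩| = 2, so |H| is a multiple of lcm(6, 2) = 6 and divides |G| = 24.
Closing under the operation: H = {(0,0), (0,1), (0,2), (0,3), (0,4), (0,5), (2,0), (2,1), (2,2), (2,3), (2,4), (2,5)}, so |H| = 12.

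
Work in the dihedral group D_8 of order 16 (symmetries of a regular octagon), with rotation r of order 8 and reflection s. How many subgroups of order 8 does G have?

|G| = 16 and 8 | 16, so subgroups of order 8 are possible by Lagrange.
The subgroups of order 8 are: {e, r, r^2, r^3, r^4, r^5, r^6, r^7}; {e, r^2, r^4, r^6, s, r^2s, r^4s, r^6s}; {e, r^2, r^4, r^6, rs, r^3s, r^5s, r^7s}.
So G has 3 subgroups of order 8.

3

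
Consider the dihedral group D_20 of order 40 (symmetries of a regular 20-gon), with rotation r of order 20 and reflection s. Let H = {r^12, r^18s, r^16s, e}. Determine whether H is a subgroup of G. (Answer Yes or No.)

r^12 ∈ H but its inverse r^8 ∉ H, so H is not a subgroup.

No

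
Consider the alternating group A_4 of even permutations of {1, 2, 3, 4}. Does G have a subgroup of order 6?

No

6 | 12, so Lagrange does not rule it out; but checking all subgroups of G, none has order 6.
(A_4 is the standard example that the converse of Lagrange fails.)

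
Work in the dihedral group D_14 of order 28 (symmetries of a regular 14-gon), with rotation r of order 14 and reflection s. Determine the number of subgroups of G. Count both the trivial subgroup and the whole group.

28

|G| = 28, so by Lagrange every subgroup order divides 28. Divisors: 1, 2, 4, 7, 14, 28.
Subgroups by order — order 1: 1; order 2: 15; order 4: 7; order 7: 1; order 14: 3; order 28: 1.
Total: 1 + 15 + 7 + 1 + 3 + 1 = 28.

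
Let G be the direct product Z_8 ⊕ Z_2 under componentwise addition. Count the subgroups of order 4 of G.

|G| = 16 and 4 | 16, so subgroups of order 4 are possible by Lagrange.
The subgroups of order 4 are: {(0,0), (0,1), (4,0), (4,1)}; {(0,0), (2,0), (4,0), (6,0)}; {(0,0), (2,1), (4,0), (6,1)}.
So G has 3 subgroups of order 4.

3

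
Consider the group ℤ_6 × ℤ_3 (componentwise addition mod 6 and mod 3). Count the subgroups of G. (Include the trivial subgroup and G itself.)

12

|G| = 18, so by Lagrange every subgroup order divides 18. Divisors: 1, 2, 3, 6, 9, 18.
Subgroups by order — order 1: 1; order 2: 1; order 3: 4; order 6: 4; order 9: 1; order 18: 1.
Total: 1 + 1 + 4 + 4 + 1 + 1 = 12.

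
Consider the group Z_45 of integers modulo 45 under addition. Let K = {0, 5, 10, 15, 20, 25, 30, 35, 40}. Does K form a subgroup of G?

Yes

|K| = 9 divides |G| = 45, consistent with Lagrange.
K contains the identity, every element's inverse is in K, and K is closed under +: it is a subgroup.
In fact K = ⟨35⟩.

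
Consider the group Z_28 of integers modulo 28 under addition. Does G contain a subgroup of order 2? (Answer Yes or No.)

Yes

2 | 28. A subgroup of order 2 is {0, 14}.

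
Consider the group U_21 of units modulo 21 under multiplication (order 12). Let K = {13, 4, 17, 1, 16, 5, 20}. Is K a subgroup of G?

|K| = 7 does not divide |G| = 12, so by Lagrange K is not a subgroup.

No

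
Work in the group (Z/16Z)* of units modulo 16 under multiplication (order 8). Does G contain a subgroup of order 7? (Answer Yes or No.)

No

7 does not divide |G| = 8, so by Lagrange no subgroup of order 7 exists.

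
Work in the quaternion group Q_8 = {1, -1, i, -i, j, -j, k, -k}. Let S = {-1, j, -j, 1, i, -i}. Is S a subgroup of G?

No

|S| = 6 does not divide |G| = 8, so by Lagrange S is not a subgroup.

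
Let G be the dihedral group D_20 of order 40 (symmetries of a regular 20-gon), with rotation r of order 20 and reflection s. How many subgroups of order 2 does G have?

21

|G| = 40 and 2 | 40, so subgroups of order 2 are possible by Lagrange.
The subgroups of order 2 are: {e, r^10}; {e, r^10s}; {e, r^11s}; {e, r^12s}; … (21 in all).
So G has 21 subgroups of order 2.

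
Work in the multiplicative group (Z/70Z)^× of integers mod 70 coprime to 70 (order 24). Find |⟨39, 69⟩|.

|⟨39⟩| = 6 and |⟨69⟩| = 2, so |H| is a multiple of lcm(6, 2) = 6 and divides |G| = 24.
Closing under the operation: H = {1, 9, 11, 19, 29, 31, 39, 41, 51, 59, 61, 69}, so |H| = 12.

12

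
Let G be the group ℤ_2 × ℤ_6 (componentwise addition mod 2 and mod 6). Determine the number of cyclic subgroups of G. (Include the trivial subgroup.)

8

Group the elements of G by the cyclic subgroup they generate; each cyclic subgroup of order d accounts for φ(d) elements.
Cyclic subgroups by order — order 1: 1; order 2: 3; order 3: 1; order 6: 3.
Total: 8.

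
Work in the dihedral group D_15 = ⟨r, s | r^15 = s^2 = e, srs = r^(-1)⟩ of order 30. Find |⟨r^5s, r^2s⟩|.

10

|⟨r^5s⟩| = 2 and |⟨r^2s⟩| = 2, so |H| is a multiple of lcm(2, 2) = 2 and divides |G| = 30.
Closing under the operation: H = {e, r^3, r^6, r^9, r^12, r^2s, r^5s, r^8s, r^11s, r^14s}, so |H| = 10.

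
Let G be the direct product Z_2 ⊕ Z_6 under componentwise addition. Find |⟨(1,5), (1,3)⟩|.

6

|⟨(1,5)⟩| = 6 and |⟨(1,3)⟩| = 2, so |H| is a multiple of lcm(6, 2) = 6 and divides |G| = 12.
Closing under the operation: H = {(0,0), (0,2), (0,4), (1,1), (1,3), (1,5)}, so |H| = 6.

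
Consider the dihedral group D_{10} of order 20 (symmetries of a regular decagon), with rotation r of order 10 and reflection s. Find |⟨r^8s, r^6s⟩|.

|⟨r^8s⟩| = 2 and |⟨r^6s⟩| = 2, so |H| is a multiple of lcm(2, 2) = 2 and divides |G| = 20.
Closing under the operation: H = {e, r^2, r^4, r^6, r^8, s, r^2s, r^4s, r^6s, r^8s}, so |H| = 10.

10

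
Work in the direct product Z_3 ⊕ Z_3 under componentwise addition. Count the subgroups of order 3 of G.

|G| = 9 and 3 | 9, so subgroups of order 3 are possible by Lagrange.
The subgroups of order 3 are: {(0,0), (0,1), (0,2)}; {(0,0), (1,0), (2,0)}; {(0,0), (1,1), (2,2)}; {(0,0), (1,2), (2,1)}.
So G has 4 subgroups of order 3.

4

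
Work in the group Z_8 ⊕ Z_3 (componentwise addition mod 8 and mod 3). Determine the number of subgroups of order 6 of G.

1

|G| = 24 and 6 | 24, so subgroups of order 6 are possible by Lagrange.
The subgroups of order 6 are: {(0,0), (0,1), (0,2), (4,0), (4,1), (4,2)}.
So G has 1 subgroup of order 6.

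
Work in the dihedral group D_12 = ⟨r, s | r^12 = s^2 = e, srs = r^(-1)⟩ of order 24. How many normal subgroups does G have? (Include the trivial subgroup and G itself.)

9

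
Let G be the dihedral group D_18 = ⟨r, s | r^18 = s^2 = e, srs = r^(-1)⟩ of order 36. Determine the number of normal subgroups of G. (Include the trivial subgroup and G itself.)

9

G has 45 subgroups. Checking conjugation-invariance by order — order 1: 1/1 normal; order 2: 1/19 normal; order 3: 1/1 normal; order 4: 0/9 normal; order 6: 1/7 normal; order 9: 1/1 normal; order 12: 0/3 normal; order 18: 3/3 normal; order 36: 1/1 normal.
Total normal subgroups: 9.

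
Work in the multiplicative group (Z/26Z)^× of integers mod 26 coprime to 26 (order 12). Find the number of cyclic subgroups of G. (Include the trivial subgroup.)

Each element a generates a cyclic subgroup ⟨a⟩; distinct elements may generate the same one (a cyclic group of order d has φ(d) generators).
Cyclic subgroups by order — order 1: 1; order 2: 1; order 3: 1; order 4: 1; order 6: 1; order 12: 1.
Total: 6.

6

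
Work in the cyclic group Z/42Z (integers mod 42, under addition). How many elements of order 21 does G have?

In a cyclic group of order 42, the number of elements of order d (for d | 42) is φ(d).
φ(21) = 12.

12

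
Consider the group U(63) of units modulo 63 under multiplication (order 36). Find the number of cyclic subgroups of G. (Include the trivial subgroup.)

A cyclic subgroup of order d is generated by each of its φ(d) elements of order d, so the cyclic subgroups of order d number (#elements of order d)/φ(d).
Cyclic subgroups by order — order 1: 1; order 2: 3; order 3: 4; order 6: 12.
Total: 20.

20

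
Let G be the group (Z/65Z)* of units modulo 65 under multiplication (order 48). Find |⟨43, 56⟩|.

24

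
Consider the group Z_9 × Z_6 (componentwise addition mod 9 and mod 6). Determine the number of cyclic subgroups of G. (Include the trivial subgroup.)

16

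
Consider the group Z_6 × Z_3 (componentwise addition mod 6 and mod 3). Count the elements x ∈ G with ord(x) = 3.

8

An element (a,b) has order lcm(ord(a), ord(b)); count pairs with lcm equal to 3.
Enumerating gives 8 such elements.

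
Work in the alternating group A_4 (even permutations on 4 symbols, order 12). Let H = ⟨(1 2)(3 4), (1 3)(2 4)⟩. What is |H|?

4

|⟨(1 2)(3 4)⟩| = 2 and |⟨(1 3)(2 4)⟩| = 2, so |H| is a multiple of lcm(2, 2) = 2 and divides |G| = 12.
Closing under the operation: H = {e, (1 2)(3 4), (1 3)(2 4), (1 4)(2 3)}, so |H| = 4.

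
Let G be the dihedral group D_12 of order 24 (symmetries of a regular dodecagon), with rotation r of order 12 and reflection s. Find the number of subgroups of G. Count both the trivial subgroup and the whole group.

|G| = 24, so by Lagrange every subgroup order divides 24. Divisors: 1, 2, 3, 4, 6, 8, 12, 24.
Subgroups by order — order 1: 1; order 2: 13; order 3: 1; order 4: 7; order 6: 5; order 8: 3; order 12: 3; order 24: 1.
Total: 1 + 13 + 1 + 7 + 5 + 3 + 3 + 1 = 34.

34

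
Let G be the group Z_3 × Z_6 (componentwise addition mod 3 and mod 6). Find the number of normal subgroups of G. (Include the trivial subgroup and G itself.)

12

G is abelian, so every subgroup is normal.
G has 12 subgroups in total, hence 12 normal subgroups.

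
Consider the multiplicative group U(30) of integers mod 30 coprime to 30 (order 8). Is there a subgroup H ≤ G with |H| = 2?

Yes

2 | 8. A subgroup of order 2 is {1, 11}.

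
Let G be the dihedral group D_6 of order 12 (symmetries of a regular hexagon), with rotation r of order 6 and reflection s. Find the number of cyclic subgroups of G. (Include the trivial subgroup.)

Each element a generates a cyclic subgroup ⟨a⟩; distinct elements may generate the same one (a cyclic group of order d has φ(d) generators).
Cyclic subgroups by order — order 1: 1; order 2: 7; order 3: 1; order 6: 1.
Total: 10.

10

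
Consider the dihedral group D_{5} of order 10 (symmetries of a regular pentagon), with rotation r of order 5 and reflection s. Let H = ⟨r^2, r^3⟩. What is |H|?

|⟨r^2⟩| = 5 and |⟨r^3⟩| = 5, so |H| is a multiple of lcm(5, 5) = 5 and divides |G| = 10.
Closing under the operation: H = {e, r, r^2, r^3, r^4}, so |H| = 5.

5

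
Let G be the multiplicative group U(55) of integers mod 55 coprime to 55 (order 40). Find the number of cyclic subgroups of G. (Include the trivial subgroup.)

12

Group the elements of G by the cyclic subgroup they generate; each cyclic subgroup of order d accounts for φ(d) elements.
Cyclic subgroups by order — order 1: 1; order 2: 3; order 4: 2; order 5: 1; order 10: 3; order 20: 2.
Total: 12.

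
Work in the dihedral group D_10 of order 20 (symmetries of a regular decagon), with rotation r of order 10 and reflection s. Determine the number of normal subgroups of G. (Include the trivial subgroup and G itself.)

7

G has 22 subgroups. Checking conjugation-invariance by order — order 1: 1/1 normal; order 2: 1/11 normal; order 4: 0/5 normal; order 5: 1/1 normal; order 10: 3/3 normal; order 20: 1/1 normal.
Total normal subgroups: 7.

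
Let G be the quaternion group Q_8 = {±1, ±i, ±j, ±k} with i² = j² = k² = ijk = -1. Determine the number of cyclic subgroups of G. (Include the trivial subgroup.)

A cyclic subgroup of order d is generated by each of its φ(d) elements of order d, so the cyclic subgroups of order d number (#elements of order d)/φ(d).
Cyclic subgroups by order — order 1: 1; order 2: 1; order 4: 3.
Total: 5.

5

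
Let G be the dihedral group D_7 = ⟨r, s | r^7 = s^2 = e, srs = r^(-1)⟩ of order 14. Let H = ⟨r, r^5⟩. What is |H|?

7

|⟨r⟩| = 7 and |⟨r^5⟩| = 7, so |H| is a multiple of lcm(7, 7) = 7 and divides |G| = 14.
Closing under the operation: H = {e, r, r^2, r^3, r^4, r^5, r^6}, so |H| = 7.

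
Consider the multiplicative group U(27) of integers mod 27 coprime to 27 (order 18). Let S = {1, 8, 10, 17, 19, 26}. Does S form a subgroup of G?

|S| = 6 divides |G| = 18, consistent with Lagrange.
S contains the identity, every element's inverse is in S, and S is closed under ·: it is a subgroup.
In fact S = ⟨17⟩.

Yes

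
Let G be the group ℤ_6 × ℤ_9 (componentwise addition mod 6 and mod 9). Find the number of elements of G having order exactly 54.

An element (a,b) has order lcm(ord(a), ord(b)); count pairs with lcm equal to 54.
Enumerating gives 0 such elements.

0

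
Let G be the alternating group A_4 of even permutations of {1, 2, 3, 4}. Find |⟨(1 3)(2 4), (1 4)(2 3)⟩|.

|⟨(1 3)(2 4)⟩| = 2 and |⟨(1 4)(2 3)⟩| = 2, so |H| is a multiple of lcm(2, 2) = 2 and divides |G| = 12.
Closing under the operation: H = {e, (1 2)(3 4), (1 3)(2 4), (1 4)(2 3)}, so |H| = 4.

4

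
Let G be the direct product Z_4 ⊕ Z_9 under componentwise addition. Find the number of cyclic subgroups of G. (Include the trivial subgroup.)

9

Each element a generates a cyclic subgroup ⟨a⟩; distinct elements may generate the same one (a cyclic group of order d has φ(d) generators).
Cyclic subgroups by order — order 1: 1; order 2: 1; order 3: 1; order 4: 1; order 6: 1; order 9: 1; order 12: 1; order 18: 1; order 36: 1.
Total: 9.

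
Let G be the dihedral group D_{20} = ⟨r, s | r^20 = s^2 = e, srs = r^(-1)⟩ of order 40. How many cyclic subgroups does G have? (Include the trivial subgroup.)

A cyclic subgroup of order d is generated by each of its φ(d) elements of order d, so the cyclic subgroups of order d number (#elements of order d)/φ(d).
Cyclic subgroups by order — order 1: 1; order 2: 21; order 4: 1; order 5: 1; order 10: 1; order 20: 1.
Total: 26.

26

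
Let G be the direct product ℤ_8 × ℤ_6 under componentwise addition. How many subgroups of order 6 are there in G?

3

|G| = 48 and 6 | 48, so subgroups of order 6 are possible by Lagrange.
The subgroups of order 6 are: {(0,0), (0,1), (0,2), (0,3), (0,4), (0,5)}; {(0,0), (0,2), (0,4), (4,0), (4,2), (4,4)}; {(0,0), (0,2), (0,4), (4,1), (4,3), (4,5)}.
So G has 3 subgroups of order 6.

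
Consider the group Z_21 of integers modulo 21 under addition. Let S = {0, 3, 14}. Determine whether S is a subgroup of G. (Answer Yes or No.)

No

3 ∈ S but its inverse 18 ∉ S, so S is not a subgroup.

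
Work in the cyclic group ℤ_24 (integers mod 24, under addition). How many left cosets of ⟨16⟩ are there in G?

|⟨16⟩| = 3 and |G| = 24.
By Lagrange, [G : H] = |G|/|H| = 24/3 = 8.

8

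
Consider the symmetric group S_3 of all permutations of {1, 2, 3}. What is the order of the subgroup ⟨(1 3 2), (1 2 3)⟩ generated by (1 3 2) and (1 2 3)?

3

|⟨(1 3 2)⟩| = 3 and |⟨(1 2 3)⟩| = 3, so |H| is a multiple of lcm(3, 3) = 3 and divides |G| = 6.
Closing under the operation: H = {e, (1 2 3), (1 3 2)}, so |H| = 3.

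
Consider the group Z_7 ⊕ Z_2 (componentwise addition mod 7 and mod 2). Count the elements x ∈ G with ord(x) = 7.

An element (a,b) has order lcm(ord(a), ord(b)); count pairs with lcm equal to 7.
Enumerating gives 6 such elements.

6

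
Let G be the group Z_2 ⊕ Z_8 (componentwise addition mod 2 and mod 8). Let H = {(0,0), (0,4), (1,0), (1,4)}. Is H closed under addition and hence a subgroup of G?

Yes

|H| = 4 divides |G| = 16, consistent with Lagrange.
H contains the identity, every element's inverse is in H, and H is closed under +: it is a subgroup.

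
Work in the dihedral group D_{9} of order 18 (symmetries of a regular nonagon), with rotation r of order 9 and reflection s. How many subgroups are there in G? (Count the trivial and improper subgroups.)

16

|G| = 18, so by Lagrange every subgroup order divides 18. Divisors: 1, 2, 3, 6, 9, 18.
Subgroups by order — order 1: 1; order 2: 9; order 3: 1; order 6: 3; order 9: 1; order 18: 1.
Total: 1 + 9 + 1 + 3 + 1 + 1 = 16.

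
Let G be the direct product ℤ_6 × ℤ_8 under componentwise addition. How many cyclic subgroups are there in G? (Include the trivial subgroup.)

16

A cyclic subgroup of order d is generated by each of its φ(d) elements of order d, so the cyclic subgroups of order d number (#elements of order d)/φ(d).
Cyclic subgroups by order — order 1: 1; order 2: 3; order 3: 1; order 4: 2; order 6: 3; order 8: 2; order 12: 2; order 24: 2.
Total: 16.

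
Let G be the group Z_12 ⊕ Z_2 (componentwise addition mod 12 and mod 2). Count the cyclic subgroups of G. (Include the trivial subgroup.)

12

Group the elements of G by the cyclic subgroup they generate; each cyclic subgroup of order d accounts for φ(d) elements.
Cyclic subgroups by order — order 1: 1; order 2: 3; order 3: 1; order 4: 2; order 6: 3; order 12: 2.
Total: 12.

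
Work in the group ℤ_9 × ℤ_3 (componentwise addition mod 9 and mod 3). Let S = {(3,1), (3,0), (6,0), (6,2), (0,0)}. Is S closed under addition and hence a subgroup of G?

|S| = 5 does not divide |G| = 27, so by Lagrange S is not a subgroup.

No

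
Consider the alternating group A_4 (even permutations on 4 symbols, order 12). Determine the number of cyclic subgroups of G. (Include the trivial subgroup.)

8

A cyclic subgroup of order d is generated by each of its φ(d) elements of order d, so the cyclic subgroups of order d number (#elements of order d)/φ(d).
Cyclic subgroups by order — order 1: 1; order 2: 3; order 3: 4.
Total: 8.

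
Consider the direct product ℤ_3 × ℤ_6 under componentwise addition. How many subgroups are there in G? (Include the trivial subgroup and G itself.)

12

|G| = 18, so by Lagrange every subgroup order divides 18. Divisors: 1, 2, 3, 6, 9, 18.
Subgroups by order — order 1: 1; order 2: 1; order 3: 4; order 6: 4; order 9: 1; order 18: 1.
Total: 1 + 1 + 4 + 4 + 1 + 1 = 12.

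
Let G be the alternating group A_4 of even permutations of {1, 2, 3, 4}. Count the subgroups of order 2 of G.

|G| = 12 and 2 | 12, so subgroups of order 2 are possible by Lagrange.
The subgroups of order 2 are: {e, (1 2)(3 4)}; {e, (1 3)(2 4)}; {e, (1 4)(2 3)}.
So G has 3 subgroups of order 2.

3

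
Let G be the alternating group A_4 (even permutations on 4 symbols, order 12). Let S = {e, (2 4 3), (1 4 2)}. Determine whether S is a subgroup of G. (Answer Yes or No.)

(2 4 3) ∈ S but its inverse (2 3 4) ∉ S, so S is not a subgroup.

No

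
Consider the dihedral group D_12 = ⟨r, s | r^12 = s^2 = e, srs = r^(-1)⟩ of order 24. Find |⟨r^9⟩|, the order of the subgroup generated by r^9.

Computing powers of r^9: the smallest k with (r^9)^k = e is k = 4.

4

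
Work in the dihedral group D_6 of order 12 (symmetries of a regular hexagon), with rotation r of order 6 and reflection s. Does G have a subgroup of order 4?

Yes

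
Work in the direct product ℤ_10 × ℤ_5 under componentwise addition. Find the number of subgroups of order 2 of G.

1

|G| = 50 and 2 | 50, so subgroups of order 2 are possible by Lagrange.
The subgroups of order 2 are: {(0,0), (5,0)}.
So G has 1 subgroup of order 2.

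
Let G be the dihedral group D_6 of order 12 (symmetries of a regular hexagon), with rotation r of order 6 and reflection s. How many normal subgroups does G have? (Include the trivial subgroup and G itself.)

G has 16 subgroups. Checking conjugation-invariance by order — order 1: 1/1 normal; order 2: 1/7 normal; order 3: 1/1 normal; order 4: 0/3 normal; order 6: 3/3 normal; order 12: 1/1 normal.
Total normal subgroups: 7.

7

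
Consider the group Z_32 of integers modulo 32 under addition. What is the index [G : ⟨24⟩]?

8

|⟨24⟩| = 4 and |G| = 32.
By Lagrange, [G : H] = |G|/|H| = 32/4 = 8.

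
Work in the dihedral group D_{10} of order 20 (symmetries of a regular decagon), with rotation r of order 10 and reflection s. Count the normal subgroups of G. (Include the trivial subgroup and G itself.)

7

G has 22 subgroups. Checking conjugation-invariance by order — order 1: 1/1 normal; order 2: 1/11 normal; order 4: 0/5 normal; order 5: 1/1 normal; order 10: 3/3 normal; order 20: 1/1 normal.
Total normal subgroups: 7.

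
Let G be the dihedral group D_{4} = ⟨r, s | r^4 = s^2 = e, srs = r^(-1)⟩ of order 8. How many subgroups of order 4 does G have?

3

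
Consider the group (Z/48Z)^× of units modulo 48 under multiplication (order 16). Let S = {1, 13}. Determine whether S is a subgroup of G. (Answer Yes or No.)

No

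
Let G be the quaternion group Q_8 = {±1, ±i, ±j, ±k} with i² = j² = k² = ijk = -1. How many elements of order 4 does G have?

The elements of order 4 are: i, -i, j, -j, k, -k.
That's 6.

6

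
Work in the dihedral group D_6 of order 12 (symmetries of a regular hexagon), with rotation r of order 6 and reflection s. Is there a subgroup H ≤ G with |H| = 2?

2 | 12. A subgroup of order 2 is {e, r^2s}.

Yes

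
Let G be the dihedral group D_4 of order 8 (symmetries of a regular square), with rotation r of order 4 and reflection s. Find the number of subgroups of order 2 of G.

|G| = 8 and 2 | 8, so subgroups of order 2 are possible by Lagrange.
The subgroups of order 2 are: {e, r^2}; {e, r^2s}; {e, r^3s}; {e, rs}; … (5 in all).
So G has 5 subgroups of order 2.

5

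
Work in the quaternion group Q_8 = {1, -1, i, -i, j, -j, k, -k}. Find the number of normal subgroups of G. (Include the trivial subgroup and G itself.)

6

G has 6 subgroups. Checking conjugation-invariance by order — order 1: 1/1 normal; order 2: 1/1 normal; order 4: 3/3 normal; order 8: 1/1 normal.
Total normal subgroups: 6.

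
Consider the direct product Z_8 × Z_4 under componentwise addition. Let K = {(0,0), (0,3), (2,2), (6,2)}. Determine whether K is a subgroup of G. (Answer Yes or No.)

(0,3) ∈ K but its inverse (0,1) ∉ K, so K is not a subgroup.

No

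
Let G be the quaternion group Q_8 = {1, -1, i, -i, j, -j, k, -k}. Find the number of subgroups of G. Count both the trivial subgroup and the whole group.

6

|G| = 8, so by Lagrange every subgroup order divides 8. Divisors: 1, 2, 4, 8.
Subgroups by order — order 1: 1; order 2: 1; order 4: 3; order 8: 1.
Total: 1 + 1 + 3 + 1 = 6.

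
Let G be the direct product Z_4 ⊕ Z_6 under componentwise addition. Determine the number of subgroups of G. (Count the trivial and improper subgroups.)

|G| = 24, so by Lagrange every subgroup order divides 24. Divisors: 1, 2, 3, 4, 6, 8, 12, 24.
Subgroups by order — order 1: 1; order 2: 3; order 3: 1; order 4: 3; order 6: 3; order 8: 1; order 12: 3; order 24: 1.
Total: 1 + 3 + 1 + 3 + 3 + 1 + 3 + 1 = 16.

16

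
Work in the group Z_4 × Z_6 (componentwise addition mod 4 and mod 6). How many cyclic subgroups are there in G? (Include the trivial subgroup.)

Each element a generates a cyclic subgroup ⟨a⟩; distinct elements may generate the same one (a cyclic group of order d has φ(d) generators).
Cyclic subgroups by order — order 1: 1; order 2: 3; order 3: 1; order 4: 2; order 6: 3; order 12: 2.
Total: 12.

12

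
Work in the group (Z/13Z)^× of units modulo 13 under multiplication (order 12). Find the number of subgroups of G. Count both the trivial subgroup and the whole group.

6

|G| = 12, so by Lagrange every subgroup order divides 12. Divisors: 1, 2, 3, 4, 6, 12.
Subgroups by order — order 1: 1; order 2: 1; order 3: 1; order 4: 1; order 6: 1; order 12: 1.
Total: 1 + 1 + 1 + 1 + 1 + 1 = 6.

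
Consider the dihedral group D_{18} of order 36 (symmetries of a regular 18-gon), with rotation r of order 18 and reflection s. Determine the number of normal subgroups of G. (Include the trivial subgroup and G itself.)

9

G has 45 subgroups. Checking conjugation-invariance by order — order 1: 1/1 normal; order 2: 1/19 normal; order 3: 1/1 normal; order 4: 0/9 normal; order 6: 1/7 normal; order 9: 1/1 normal; order 12: 0/3 normal; order 18: 3/3 normal; order 36: 1/1 normal.
Total normal subgroups: 9.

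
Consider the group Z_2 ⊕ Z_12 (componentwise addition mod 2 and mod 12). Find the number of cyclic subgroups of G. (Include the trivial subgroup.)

12

A cyclic subgroup of order d is generated by each of its φ(d) elements of order d, so the cyclic subgroups of order d number (#elements of order d)/φ(d).
Cyclic subgroups by order — order 1: 1; order 2: 3; order 3: 1; order 4: 2; order 6: 3; order 12: 2.
Total: 12.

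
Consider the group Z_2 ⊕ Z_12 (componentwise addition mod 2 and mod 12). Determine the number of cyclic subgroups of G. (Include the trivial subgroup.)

Group the elements of G by the cyclic subgroup they generate; each cyclic subgroup of order d accounts for φ(d) elements.
Cyclic subgroups by order — order 1: 1; order 2: 3; order 3: 1; order 4: 2; order 6: 3; order 12: 2.
Total: 12.

12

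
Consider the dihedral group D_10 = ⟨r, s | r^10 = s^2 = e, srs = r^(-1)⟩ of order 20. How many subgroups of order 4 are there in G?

|G| = 20 and 4 | 20, so subgroups of order 4 are possible by Lagrange.
The subgroups of order 4 are: {e, r^5, r^2s, r^7s}; {e, r^5, r^3s, r^8s}; {e, r^5, r^4s, r^9s}; {e, r^5, s, r^5s}; … (5 in all).
So G has 5 subgroups of order 4.

5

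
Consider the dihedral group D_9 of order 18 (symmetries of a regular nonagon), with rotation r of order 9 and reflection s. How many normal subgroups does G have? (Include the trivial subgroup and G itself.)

G has 16 subgroups. Checking conjugation-invariance by order — order 1: 1/1 normal; order 2: 0/9 normal; order 3: 1/1 normal; order 6: 0/3 normal; order 9: 1/1 normal; order 18: 1/1 normal.
Total normal subgroups: 4.

4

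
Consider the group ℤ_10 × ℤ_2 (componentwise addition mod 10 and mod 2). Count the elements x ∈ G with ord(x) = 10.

An element (a,b) has order lcm(ord(a), ord(b)); count pairs with lcm equal to 10.
Enumerating gives 12 such elements.

12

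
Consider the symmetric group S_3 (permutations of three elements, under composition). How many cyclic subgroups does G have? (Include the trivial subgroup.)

5

Each element a generates a cyclic subgroup ⟨a⟩; distinct elements may generate the same one (a cyclic group of order d has φ(d) generators).
Cyclic subgroups by order — order 1: 1; order 2: 3; order 3: 1.
Total: 5.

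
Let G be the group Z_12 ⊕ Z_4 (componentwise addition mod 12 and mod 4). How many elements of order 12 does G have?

24

An element (a,b) has order lcm(ord(a), ord(b)); count pairs with lcm equal to 12.
Enumerating gives 24 such elements.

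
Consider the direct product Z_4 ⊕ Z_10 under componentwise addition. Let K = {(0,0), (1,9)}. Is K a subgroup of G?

(1,9) ∈ K but its inverse (3,1) ∉ K, so K is not a subgroup.

No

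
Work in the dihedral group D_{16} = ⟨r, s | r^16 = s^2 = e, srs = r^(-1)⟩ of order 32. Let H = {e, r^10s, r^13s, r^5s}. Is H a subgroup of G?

Closure fails: r^10s · r^5s = r^5 ∉ H. So H is not a subgroup.

No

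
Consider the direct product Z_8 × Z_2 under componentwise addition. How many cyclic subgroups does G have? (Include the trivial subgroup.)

8

A cyclic subgroup of order d is generated by each of its φ(d) elements of order d, so the cyclic subgroups of order d number (#elements of order d)/φ(d).
Cyclic subgroups by order — order 1: 1; order 2: 3; order 4: 2; order 8: 2.
Total: 8.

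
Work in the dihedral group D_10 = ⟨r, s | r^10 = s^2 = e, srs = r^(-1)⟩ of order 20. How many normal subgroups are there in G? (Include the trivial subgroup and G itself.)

7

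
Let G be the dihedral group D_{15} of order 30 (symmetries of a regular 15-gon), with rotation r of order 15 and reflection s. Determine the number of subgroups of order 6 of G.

5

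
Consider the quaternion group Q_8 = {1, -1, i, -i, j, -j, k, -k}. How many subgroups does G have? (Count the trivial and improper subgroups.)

6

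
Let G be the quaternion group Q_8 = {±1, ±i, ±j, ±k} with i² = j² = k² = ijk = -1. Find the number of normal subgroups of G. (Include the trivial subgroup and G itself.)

G has 6 subgroups. Checking conjugation-invariance by order — order 1: 1/1 normal; order 2: 1/1 normal; order 4: 3/3 normal; order 8: 1/1 normal.
Total normal subgroups: 6.

6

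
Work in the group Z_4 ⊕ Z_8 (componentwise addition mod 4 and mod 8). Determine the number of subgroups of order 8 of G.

7

|G| = 32 and 8 | 32, so subgroups of order 8 are possible by Lagrange.
The subgroups of order 8 are: {(0,0), (0,1), (0,2), (0,3), (0,4), (0,5), (0,6), (0,7)}; {(0,0), (0,2), (0,4), (0,6), (2,0), (2,2), (2,4), (2,6)}; {(0,0), (0,2), (0,4), (0,6), (2,1), (2,3), (2,5), (2,7)}; {(0,0), (0,4), (1,0), (1,4), (2,0), (2,4), (3,0), (3,4)}; … (7 in all).
So G has 7 subgroups of order 8.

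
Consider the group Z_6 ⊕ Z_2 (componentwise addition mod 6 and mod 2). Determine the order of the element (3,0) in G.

2

The order of (3,0) in Z_6 × Z_2 is lcm(ord(3) in Z_6, ord(0) in Z_2).
ord(3) = 2 and ord(0) = 1, so |⟨(3,0)⟩| = lcm(2, 1) = 2.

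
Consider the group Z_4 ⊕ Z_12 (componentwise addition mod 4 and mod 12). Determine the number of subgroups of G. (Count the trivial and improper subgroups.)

|G| = 48, so by Lagrange every subgroup order divides 48. Divisors: 1, 2, 3, 4, 6, 8, 12, 16, 24, 48.
Subgroups by order — order 1: 1; order 2: 3; order 3: 1; order 4: 7; order 6: 3; order 8: 3; order 12: 7; order 16: 1; order 24: 3; order 48: 1.
Total: 1 + 3 + 1 + 7 + 3 + 3 + 7 + 1 + 3 + 1 = 30.

30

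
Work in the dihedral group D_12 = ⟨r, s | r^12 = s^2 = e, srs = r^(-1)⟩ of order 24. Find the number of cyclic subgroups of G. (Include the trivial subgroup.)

18

Each element a generates a cyclic subgroup ⟨a⟩; distinct elements may generate the same one (a cyclic group of order d has φ(d) generators).
Cyclic subgroups by order — order 1: 1; order 2: 13; order 3: 1; order 4: 1; order 6: 1; order 12: 1.
Total: 18.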